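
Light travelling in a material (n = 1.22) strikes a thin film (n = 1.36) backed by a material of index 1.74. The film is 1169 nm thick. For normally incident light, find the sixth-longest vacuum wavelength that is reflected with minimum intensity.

578 nm

Ray reflecting at the top interface goes from n = 1.22 toward n = 1.36: a half-wave phase shift.
Ray reflecting at the bottom interface goes from n = 1.36 toward n = 1.74: a half-wave phase shift.
Zero or two π shifts → no net half-wave offset.
With no net inversion, destructive interference in reflection requires 2 n t = (m + ½) λ.
λ = 2 n t / (m + ½). The sixth-longest wavelength is m = 5: λ = 2 × 1.36 × 1169 / 5.50 = 578 nm.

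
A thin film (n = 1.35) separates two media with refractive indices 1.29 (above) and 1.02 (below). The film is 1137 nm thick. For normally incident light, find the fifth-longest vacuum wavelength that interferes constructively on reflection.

Ray reflecting at the top interface goes from n = 1.29 toward n = 1.35: a half-wave phase shift.
At the lower boundary (n = 1.35 to n = 1.02) the reflected ray undergoes no phase shift.
The two reflections differ by half a wavelength.
So the condition for constructive reflection is 2 n t = (m + ½) λ.
λ = 2 n t / (m + ½). The fifth-longest wavelength is m = 4: λ = 2 × 1.35 × 1137 / 4.50 = 682 nm.

682 nm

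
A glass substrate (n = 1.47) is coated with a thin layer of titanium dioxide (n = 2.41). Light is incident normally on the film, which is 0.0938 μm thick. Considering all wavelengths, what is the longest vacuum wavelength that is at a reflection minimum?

At the upper boundary (n = 1.0 to n = 2.41) the reflected ray undergoes a half-wave phase shift.
At the lower boundary (n = 2.41 to n = 1.47) the reflected ray undergoes no phase shift.
Net: one phase inversion between the two reflected rays.
With one net inversion, destructive interference in reflection requires 2 n t = m λ.
λ = 2 n t / m. The longest wavelength is m = 1: λ = 2 × 2.41 × 93.8 / 1.00 = 452 nm.

452 nm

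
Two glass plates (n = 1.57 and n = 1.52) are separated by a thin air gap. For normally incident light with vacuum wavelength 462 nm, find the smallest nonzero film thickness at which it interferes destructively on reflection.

Top surface (1.57 → 1.0): reflection off a lower-index medium gives no phase shift.
Bottom surface (1.0 → 1.52): reflection off a higher-index medium gives a half-wave phase shift.
Exactly one π shift → a net half-wave offset.
For minimum reflection here: 2 n t = m λ.
Minimum nonzero at m = 1: t = λ / (2 n) = 462 / (2 × 1.0) = 231 nm.

231 nm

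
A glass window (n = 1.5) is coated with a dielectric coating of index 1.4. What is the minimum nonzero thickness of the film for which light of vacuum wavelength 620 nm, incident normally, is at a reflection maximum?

221 nm

Top surface (1.0 → 1.4): reflection off a higher-index medium gives a half-wave phase shift.
At the lower boundary (n = 1.4 to n = 1.5) the reflected ray undergoes a half-wave phase shift.
Net: no relative phase inversion (both shifts match).
So the condition for constructive reflection is 2 n t = m λ.
Minimum nonzero at m = 1: t = λ / (2 n) = 620 / (2 × 1.4) = 221 nm.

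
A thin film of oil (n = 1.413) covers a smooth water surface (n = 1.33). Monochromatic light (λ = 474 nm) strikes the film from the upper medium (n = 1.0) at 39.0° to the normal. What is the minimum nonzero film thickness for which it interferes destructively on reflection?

At the upper boundary (n = 1.0 to n = 1.413) the reflected ray undergoes a half-wave phase shift.
Ray reflecting at the bottom interface goes from n = 1.413 toward n = 1.33: no phase shift.
Exactly one π shift → a net half-wave offset.
So the condition for destructive reflection is 2 n t cos θ_r = m λ.
Snell's law: 1.0 sin 39.0° = 1.413 sin θ_r → sin θ_r = 0.445, cos θ_r = 0.895.
Minimum nonzero at m = 1: t = λ / (2 n cos θ_r) = 474 / (2 × 1.413 × 0.895) = 187 nm.

187 nm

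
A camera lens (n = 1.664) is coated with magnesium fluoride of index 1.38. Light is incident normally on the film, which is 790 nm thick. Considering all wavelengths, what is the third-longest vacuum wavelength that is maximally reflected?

Ray reflecting at the top interface goes from n = 1.0 toward n = 1.38: a half-wave phase shift.
Ray reflecting at the bottom interface goes from n = 1.38 toward n = 1.664: a half-wave phase shift.
Zero or two π shifts → no net half-wave offset.
With no net inversion, constructive interference in reflection requires 2 n t = m λ.
λ = 2 n t / m. The third-longest wavelength is m = 3: λ = 2 × 1.38 × 790 / 3.00 = 727 nm.

727 nm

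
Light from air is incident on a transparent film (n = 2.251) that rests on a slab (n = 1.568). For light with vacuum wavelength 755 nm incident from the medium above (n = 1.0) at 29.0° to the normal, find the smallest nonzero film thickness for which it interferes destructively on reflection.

172 nm

Ray reflecting at the top interface goes from n = 1.0 toward n = 2.251: a half-wave phase shift.
At the lower boundary (n = 2.251 to n = 1.568) the reflected ray undergoes no phase shift.
The two reflections differ by half a wavelength.
So the condition for destructive reflection is 2 n t cos θ_r = m λ.
Snell's law: 1.0 sin 29.0° = 2.251 sin θ_r → sin θ_r = 0.215, cos θ_r = 0.977.
Minimum nonzero at m = 1: t = λ / (2 n cos θ_r) = 755 / (2 × 2.251 × 0.977) = 172 nm.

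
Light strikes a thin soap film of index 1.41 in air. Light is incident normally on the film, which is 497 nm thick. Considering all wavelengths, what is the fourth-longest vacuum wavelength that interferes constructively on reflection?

400 nm

Ray reflecting at the top interface goes from n = 1.0 toward n = 1.41: a half-wave phase shift.
Bottom surface (1.41 → 1.0): reflection off a lower-index medium gives no phase shift.
Exactly one π shift → a net half-wave offset.
With one net inversion, constructive interference in reflection requires 2 n t = (m + ½) λ.
λ = 2 n t / (m + ½). The fourth-longest wavelength is m = 3: λ = 2 × 1.41 × 497 / 3.50 = 400 nm.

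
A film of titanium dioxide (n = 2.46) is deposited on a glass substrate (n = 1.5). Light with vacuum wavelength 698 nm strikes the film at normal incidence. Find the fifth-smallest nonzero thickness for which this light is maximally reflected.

At the upper boundary (n = 1.0 to n = 2.46) the reflected ray undergoes a half-wave phase shift.
Ray reflecting at the bottom interface goes from n = 2.46 toward n = 1.5: no phase shift.
Net: one phase inversion between the two reflected rays.
For strong reflection here: 2 n t = (m + ½) λ.
The fifth-smallest nonzero thickness corresponds to m = 4: t = (m + ½) λ / (2 n) = 4.50 × 698 / (2 × 2.46) = 638 nm.

638 nm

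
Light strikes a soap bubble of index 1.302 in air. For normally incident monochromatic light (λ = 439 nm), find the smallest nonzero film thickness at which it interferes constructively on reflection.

Ray reflecting at the top interface goes from n = 1.0 toward n = 1.302: a half-wave phase shift.
Bottom surface (1.302 → 1.0): reflection off a lower-index medium gives no phase shift.
Net: one phase inversion between the two reflected rays.
With one net inversion, constructive interference in reflection requires 2 n t = (m + ½) λ.
Minimum at m = 0: t = λ / (4 n) = 439 / (4 × 1.302) = 84.3 nm.

84.3 nm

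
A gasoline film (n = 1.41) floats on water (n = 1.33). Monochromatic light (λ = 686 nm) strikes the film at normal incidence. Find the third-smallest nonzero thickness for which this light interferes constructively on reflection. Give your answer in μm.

Ray reflecting at the top interface goes from n = 1.0 toward n = 1.41: a half-wave phase shift.
At the lower boundary (n = 1.41 to n = 1.33) the reflected ray undergoes no phase shift.
Exactly one π shift → a net half-wave offset.
With one net inversion, constructive interference in reflection requires 2 n t = (m + ½) λ.
The third-smallest nonzero thickness corresponds to m = 2: t = (m + ½) λ / (2 n) = 2.50 × 686 / (2 × 1.41) = 608 nm.

0.608 μm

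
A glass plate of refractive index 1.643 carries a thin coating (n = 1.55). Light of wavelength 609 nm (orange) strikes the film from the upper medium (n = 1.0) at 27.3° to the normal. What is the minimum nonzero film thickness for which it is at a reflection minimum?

103 nm

Top surface (1.0 → 1.55): reflection off a higher-index medium gives a half-wave phase shift.
Bottom surface (1.55 → 1.643): reflection off a higher-index medium gives a half-wave phase shift.
Zero or two π shifts → no net half-wave offset.
For weak reflection here: 2 n t cos θ_r = (m + ½) λ.
Snell's law: 1.0 sin 27.3° = 1.55 sin θ_r → sin θ_r = 0.296, cos θ_r = 0.955.
Minimum at m = 0: t = λ / (4 n cos θ_r) = 609 / (4 × 1.55 × 0.955) = 103 nm.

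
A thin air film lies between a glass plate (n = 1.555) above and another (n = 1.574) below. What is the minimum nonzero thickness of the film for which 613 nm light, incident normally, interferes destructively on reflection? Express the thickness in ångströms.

3065 Å

At the upper boundary (n = 1.555 to n = 1.0) the reflected ray undergoes no phase shift.
At the lower boundary (n = 1.0 to n = 1.574) the reflected ray undergoes a half-wave phase shift.
Exactly one π shift → a net half-wave offset.
With one net inversion, destructive interference in reflection requires 2 n t = m λ.
Minimum nonzero at m = 1: t = λ / (2 n) = 613 / (2 × 1.0) = 307 nm.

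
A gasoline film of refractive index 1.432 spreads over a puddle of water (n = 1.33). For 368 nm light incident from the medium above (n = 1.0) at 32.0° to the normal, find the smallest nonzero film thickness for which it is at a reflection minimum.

Ray reflecting at the top interface goes from n = 1.0 toward n = 1.432: a half-wave phase shift.
Bottom surface (1.432 → 1.33): reflection off a lower-index medium gives no phase shift.
Net: one phase inversion between the two reflected rays.
So the condition for destructive reflection is 2 n t cos θ_r = m λ.
Snell's law: 1.0 sin 32.0° = 1.432 sin θ_r → sin θ_r = 0.370, cos θ_r = 0.929.
Minimum nonzero at m = 1: t = λ / (2 n cos θ_r) = 368 / (2 × 1.432 × 0.929) = 138 nm.

138 nm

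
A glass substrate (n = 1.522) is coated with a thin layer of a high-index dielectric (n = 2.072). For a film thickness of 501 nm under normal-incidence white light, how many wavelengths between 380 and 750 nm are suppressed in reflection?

Ray reflecting at the top interface goes from n = 1.0 toward n = 2.072: a half-wave phase shift.
Ray reflecting at the bottom interface goes from n = 2.072 toward n = 1.522: no phase shift.
The two reflections differ by half a wavelength.
So the condition for destructive reflection is 2 n t = m λ.
λ = 2 n t / m = 2076 / m nm.
m=2: 1038 nm (IR); m=3: 692 nm (visible); m=4: 519 nm (visible); m=5: 415 nm (visible); m=6: 346 nm (UV).

3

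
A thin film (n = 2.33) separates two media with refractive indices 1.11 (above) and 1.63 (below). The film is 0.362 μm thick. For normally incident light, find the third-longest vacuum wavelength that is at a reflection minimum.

562 nm

Ray reflecting at the top interface goes from n = 1.11 toward n = 2.33: a half-wave phase shift.
Ray reflecting at the bottom interface goes from n = 2.33 toward n = 1.63: no phase shift.
Net: one phase inversion between the two reflected rays.
With one net inversion, destructive interference in reflection requires 2 n t = m λ.
λ = 2 n t / m. The third-longest wavelength is m = 3: λ = 2 × 2.33 × 362 / 3.00 = 562 nm.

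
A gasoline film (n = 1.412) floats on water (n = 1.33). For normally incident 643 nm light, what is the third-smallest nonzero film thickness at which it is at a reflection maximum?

569 nm

Ray reflecting at the top interface goes from n = 1.0 toward n = 1.412: a half-wave phase shift.
Bottom surface (1.412 → 1.33): reflection off a lower-index medium gives no phase shift.
The two reflections differ by half a wavelength.
So the condition for constructive reflection is 2 n t = (m + ½) λ.
The third-smallest nonzero thickness corresponds to m = 2: t = (m + ½) λ / (2 n) = 2.50 × 643 / (2 × 1.412) = 569 nm.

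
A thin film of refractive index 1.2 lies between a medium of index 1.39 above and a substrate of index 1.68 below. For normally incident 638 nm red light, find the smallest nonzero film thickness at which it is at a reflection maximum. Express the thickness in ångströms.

1329 Å

Ray reflecting at the top interface goes from n = 1.39 toward n = 1.2: no phase shift.
At the lower boundary (n = 1.2 to n = 1.68) the reflected ray undergoes a half-wave phase shift.
Exactly one π shift → a net half-wave offset.
With one net inversion, constructive interference in reflection requires 2 n t = (m + ½) λ.
Minimum at m = 0: t = λ / (4 n) = 638 / (4 × 1.2) = 133 nm.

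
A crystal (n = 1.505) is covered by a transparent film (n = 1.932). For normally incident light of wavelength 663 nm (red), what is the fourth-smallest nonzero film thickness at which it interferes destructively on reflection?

Ray reflecting at the top interface goes from n = 1.0 toward n = 1.932: a half-wave phase shift.
Ray reflecting at the bottom interface goes from n = 1.932 toward n = 1.505: no phase shift.
The two reflections differ by half a wavelength.
For weak reflection here: 2 n t = m λ.
The fourth-smallest nonzero thickness corresponds to m = 4: t = m λ / (2 n) = 4.00 × 663 / (2 × 1.932) = 686 nm.

686 nm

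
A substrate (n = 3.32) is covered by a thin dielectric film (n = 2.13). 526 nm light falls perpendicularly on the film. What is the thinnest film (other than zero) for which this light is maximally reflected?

Ray reflecting at the top interface goes from n = 1.0 toward n = 2.13: a half-wave phase shift.
Ray reflecting at the bottom interface goes from n = 2.13 toward n = 3.32: a half-wave phase shift.
Net: no relative phase inversion (both shifts match).
So the condition for constructive reflection is 2 n t = m λ.
Minimum nonzero at m = 1: t = λ / (2 n) = 526 / (2 × 2.13) = 123 nm.

123 nm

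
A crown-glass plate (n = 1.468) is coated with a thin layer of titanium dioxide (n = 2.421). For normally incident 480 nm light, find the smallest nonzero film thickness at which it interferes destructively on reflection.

99.1 nm

Top surface (1.0 → 2.421): reflection off a higher-index medium gives a half-wave phase shift.
Ray reflecting at the bottom interface goes from n = 2.421 toward n = 1.468: no phase shift.
Exactly one π shift → a net half-wave offset.
So the condition for destructive reflection is 2 n t = m λ.
Minimum nonzero at m = 1: t = λ / (2 n) = 480 / (2 × 2.421) = 99.1 nm.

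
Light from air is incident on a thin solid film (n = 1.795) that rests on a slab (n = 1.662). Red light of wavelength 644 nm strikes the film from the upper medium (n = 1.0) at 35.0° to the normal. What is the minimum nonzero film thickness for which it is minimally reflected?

189 nm

At the upper boundary (n = 1.0 to n = 1.795) the reflected ray undergoes a half-wave phase shift.
Ray reflecting at the bottom interface goes from n = 1.795 toward n = 1.662: no phase shift.
The two reflections differ by half a wavelength.
With one net inversion, destructive interference in reflection requires 2 n t cos θ_r = m λ.
Snell's law: 1.0 sin 35.0° = 1.795 sin θ_r → sin θ_r = 0.320, cos θ_r = 0.948.
Minimum nonzero at m = 1: t = λ / (2 n cos θ_r) = 644 / (2 × 1.795 × 0.948) = 189 nm.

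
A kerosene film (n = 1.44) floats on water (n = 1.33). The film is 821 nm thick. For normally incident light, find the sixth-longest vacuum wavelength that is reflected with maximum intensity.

430 nm

Top surface (1.0 → 1.44): reflection off a higher-index medium gives a half-wave phase shift.
At the lower boundary (n = 1.44 to n = 1.33) the reflected ray undergoes no phase shift.
Net: one phase inversion between the two reflected rays.
For strong reflection here: 2 n t = (m + ½) λ.
λ = 2 n t / (m + ½). The sixth-longest wavelength is m = 5: λ = 2 × 1.44 × 821 / 5.50 = 430 nm.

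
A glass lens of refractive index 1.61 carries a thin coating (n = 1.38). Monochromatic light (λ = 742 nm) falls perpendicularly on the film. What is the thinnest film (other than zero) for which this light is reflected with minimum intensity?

At the upper boundary (n = 1.0 to n = 1.38) the reflected ray undergoes a half-wave phase shift.
Bottom surface (1.38 → 1.61): reflection off a higher-index medium gives a half-wave phase shift.
Net: no relative phase inversion (both shifts match).
So the condition for destructive reflection is 2 n t = (m + ½) λ.
Minimum at m = 0: t = λ / (4 n) = 742 / (4 × 1.38) = 134 nm.

134 nm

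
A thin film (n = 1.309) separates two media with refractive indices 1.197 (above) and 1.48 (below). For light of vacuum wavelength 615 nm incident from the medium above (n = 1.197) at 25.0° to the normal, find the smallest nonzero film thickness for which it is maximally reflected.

Ray reflecting at the top interface goes from n = 1.197 toward n = 1.309: a half-wave phase shift.
Ray reflecting at the bottom interface goes from n = 1.309 toward n = 1.48: a half-wave phase shift.
The two reflections carry the same phase change, so no net offset.
So the condition for constructive reflection is 2 n t cos θ_r = m λ.
Snell's law: 1.197 sin 25.0° = 1.309 sin θ_r → sin θ_r = 0.386, cos θ_r = 0.922.
Minimum nonzero at m = 1: t = λ / (2 n cos θ_r) = 615 / (2 × 1.309 × 0.922) = 255 nm.

255 nm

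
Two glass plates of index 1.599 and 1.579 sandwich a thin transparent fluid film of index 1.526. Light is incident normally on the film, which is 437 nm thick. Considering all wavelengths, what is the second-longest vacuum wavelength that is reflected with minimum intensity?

667 nm

Ray reflecting at the top interface goes from n = 1.599 toward n = 1.526: no phase shift.
Bottom surface (1.526 → 1.579): reflection off a higher-index medium gives a half-wave phase shift.
Exactly one π shift → a net half-wave offset.
So the condition for destructive reflection is 2 n t = m λ.
λ = 2 n t / m. The second-longest wavelength is m = 2: λ = 2 × 1.526 × 437 / 2.00 = 667 nm.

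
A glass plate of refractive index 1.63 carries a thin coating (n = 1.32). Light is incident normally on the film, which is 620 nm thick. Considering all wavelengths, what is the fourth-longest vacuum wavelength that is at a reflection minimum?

Top surface (1.0 → 1.32): reflection off a higher-index medium gives a half-wave phase shift.
At the lower boundary (n = 1.32 to n = 1.63) the reflected ray undergoes a half-wave phase shift.
Zero or two π shifts → no net half-wave offset.
With no net inversion, destructive interference in reflection requires 2 n t = (m + ½) λ.
λ = 2 n t / (m + ½). The fourth-longest wavelength is m = 3: λ = 2 × 1.32 × 620 / 3.50 = 468 nm.

468 nm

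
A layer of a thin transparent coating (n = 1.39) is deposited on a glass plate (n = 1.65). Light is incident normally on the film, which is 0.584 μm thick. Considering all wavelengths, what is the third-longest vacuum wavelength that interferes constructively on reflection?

541 nm

Ray reflecting at the top interface goes from n = 1.0 toward n = 1.39: a half-wave phase shift.
Bottom surface (1.39 → 1.65): reflection off a higher-index medium gives a half-wave phase shift.
Zero or two π shifts → no net half-wave offset.
With no net inversion, constructive interference in reflection requires 2 n t = m λ.
λ = 2 n t / m. The third-longest wavelength is m = 3: λ = 2 × 1.39 × 584 / 3.00 = 541 nm.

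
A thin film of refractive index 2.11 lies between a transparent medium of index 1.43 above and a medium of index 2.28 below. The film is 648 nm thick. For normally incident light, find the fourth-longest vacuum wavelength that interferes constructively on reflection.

At the upper boundary (n = 1.43 to n = 2.11) the reflected ray undergoes a half-wave phase shift.
Ray reflecting at the bottom interface goes from n = 2.11 toward n = 2.28: a half-wave phase shift.
Zero or two π shifts → no net half-wave offset.
For maximum reflection here: 2 n t = m λ.
λ = 2 n t / m. The fourth-longest wavelength is m = 4: λ = 2 × 2.11 × 648 / 4.00 = 684 nm.

684 nm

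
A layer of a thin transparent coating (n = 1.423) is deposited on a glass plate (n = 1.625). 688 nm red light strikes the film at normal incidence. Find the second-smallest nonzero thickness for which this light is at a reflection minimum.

363 nm

Ray reflecting at the top interface goes from n = 1.0 toward n = 1.423: a half-wave phase shift.
Bottom surface (1.423 → 1.625): reflection off a higher-index medium gives a half-wave phase shift.
Net: no relative phase inversion (both shifts match).
So the condition for destructive reflection is 2 n t = (m + ½) λ.
The second-smallest nonzero thickness corresponds to m = 1: t = (m + ½) λ / (2 n) = 1.50 × 688 / (2 × 1.423) = 363 nm.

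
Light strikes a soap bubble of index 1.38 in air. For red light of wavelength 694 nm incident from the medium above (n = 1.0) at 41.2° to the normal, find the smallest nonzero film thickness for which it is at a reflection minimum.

286 nm

Ray reflecting at the top interface goes from n = 1.0 toward n = 1.38: a half-wave phase shift.
Bottom surface (1.38 → 1.0): reflection off a lower-index medium gives no phase shift.
Exactly one π shift → a net half-wave offset.
So the condition for destructive reflection is 2 n t cos θ_r = m λ.
Snell's law: 1.0 sin 41.2° = 1.38 sin θ_r → sin θ_r = 0.477, cos θ_r = 0.879.
Minimum nonzero at m = 1: t = λ / (2 n cos θ_r) = 694 / (2 × 1.38 × 0.879) = 286 nm.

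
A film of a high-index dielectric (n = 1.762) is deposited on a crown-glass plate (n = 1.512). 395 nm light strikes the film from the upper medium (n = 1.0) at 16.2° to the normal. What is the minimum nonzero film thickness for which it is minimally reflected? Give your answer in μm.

0.114 μm

Top surface (1.0 → 1.762): reflection off a higher-index medium gives a half-wave phase shift.
Bottom surface (1.762 → 1.512): reflection off a lower-index medium gives no phase shift.
Net: one phase inversion between the two reflected rays.
So the condition for destructive reflection is 2 n t cos θ_r = m λ.
Snell's law: 1.0 sin 16.2° = 1.762 sin θ_r → sin θ_r = 0.158, cos θ_r = 0.987.
Minimum nonzero at m = 1: t = λ / (2 n cos θ_r) = 395 / (2 × 1.762 × 0.987) = 114 nm.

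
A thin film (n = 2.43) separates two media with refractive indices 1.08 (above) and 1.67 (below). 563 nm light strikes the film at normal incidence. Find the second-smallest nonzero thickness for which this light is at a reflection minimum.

232 nm

Top surface (1.08 → 2.43): reflection off a higher-index medium gives a half-wave phase shift.
Ray reflecting at the bottom interface goes from n = 2.43 toward n = 1.67: no phase shift.
The two reflections differ by half a wavelength.
For weak reflection here: 2 n t = m λ.
The second-smallest nonzero thickness corresponds to m = 2: t = m λ / (2 n) = 2.00 × 563 / (2 × 2.43) = 232 nm.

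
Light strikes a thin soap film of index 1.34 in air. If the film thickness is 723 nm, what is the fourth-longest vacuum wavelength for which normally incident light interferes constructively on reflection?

Ray reflecting at the top interface goes from n = 1.0 toward n = 1.34: a half-wave phase shift.
At the lower boundary (n = 1.34 to n = 1.0) the reflected ray undergoes no phase shift.
Exactly one π shift → a net half-wave offset.
So the condition for constructive reflection is 2 n t = (m + ½) λ.
λ = 2 n t / (m + ½). The fourth-longest wavelength is m = 3: λ = 2 × 1.34 × 723 / 3.50 = 554 nm.

554 nm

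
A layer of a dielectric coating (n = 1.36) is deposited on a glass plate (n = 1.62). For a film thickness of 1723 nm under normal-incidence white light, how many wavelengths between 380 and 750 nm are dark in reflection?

6

Ray reflecting at the top interface goes from n = 1.0 toward n = 1.36: a half-wave phase shift.
Bottom surface (1.36 → 1.62): reflection off a higher-index medium gives a half-wave phase shift.
Zero or two π shifts → no net half-wave offset.
With no net inversion, destructive interference in reflection requires 2 n t = (m + ½) λ.
λ = 2 n t / (m + ½) = 4687 / (m + ½) nm.
m=5: 852 nm (IR); m=6: 721 nm (visible); m=7: 625 nm (visible); m=8: 551 nm (visible); m=9: 493 nm (visible); m=10: 446 nm (visible); m=11: 408 nm (visible); m=12: 375 nm (UV).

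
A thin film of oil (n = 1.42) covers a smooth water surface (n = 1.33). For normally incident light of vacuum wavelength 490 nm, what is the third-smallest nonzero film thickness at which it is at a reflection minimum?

518 nm

Ray reflecting at the top interface goes from n = 1.0 toward n = 1.42: a half-wave phase shift.
Bottom surface (1.42 → 1.33): reflection off a lower-index medium gives no phase shift.
Exactly one π shift → a net half-wave offset.
For minimum reflection here: 2 n t = m λ.
The third-smallest nonzero thickness corresponds to m = 3: t = m λ / (2 n) = 3.00 × 490 / (2 × 1.42) = 518 nm.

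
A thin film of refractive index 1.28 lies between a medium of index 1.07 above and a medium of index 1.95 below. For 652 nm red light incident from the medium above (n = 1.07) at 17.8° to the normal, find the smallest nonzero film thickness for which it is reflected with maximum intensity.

At the upper boundary (n = 1.07 to n = 1.28) the reflected ray undergoes a half-wave phase shift.
Ray reflecting at the bottom interface goes from n = 1.28 toward n = 1.95: a half-wave phase shift.
The two reflections carry the same phase change, so no net offset.
For bright reflection here: 2 n t cos θ_r = m λ.
Snell's law: 1.07 sin 17.8° = 1.28 sin θ_r → sin θ_r = 0.256, cos θ_r = 0.967.
Minimum nonzero at m = 1: t = λ / (2 n cos θ_r) = 652 / (2 × 1.28 × 0.967) = 263 nm.

263 nm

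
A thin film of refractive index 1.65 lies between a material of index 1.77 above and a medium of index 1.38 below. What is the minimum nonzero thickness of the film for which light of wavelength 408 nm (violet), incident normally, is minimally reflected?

Top surface (1.77 → 1.65): reflection off a lower-index medium gives no phase shift.
At the lower boundary (n = 1.65 to n = 1.38) the reflected ray undergoes no phase shift.
Zero or two π shifts → no net half-wave offset.
With no net inversion, destructive interference in reflection requires 2 n t = (m + ½) λ.
Minimum at m = 0: t = λ / (4 n) = 408 / (4 × 1.65) = 61.8 nm.

61.8 nm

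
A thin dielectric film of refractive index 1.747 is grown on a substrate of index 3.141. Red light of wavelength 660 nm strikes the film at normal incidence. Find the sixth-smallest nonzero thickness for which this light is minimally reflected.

At the upper boundary (n = 1.0 to n = 1.747) the reflected ray undergoes a half-wave phase shift.
At the lower boundary (n = 1.747 to n = 3.141) the reflected ray undergoes a half-wave phase shift.
Net: no relative phase inversion (both shifts match).
So the condition for destructive reflection is 2 n t = (m + ½) λ.
The sixth-smallest nonzero thickness corresponds to m = 5: t = (m + ½) λ / (2 n) = 5.50 × 660 / (2 × 1.747) = 1039 nm.

1039 nm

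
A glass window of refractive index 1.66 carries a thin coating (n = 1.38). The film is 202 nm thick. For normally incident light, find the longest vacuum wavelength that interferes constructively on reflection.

558 nm

At the upper boundary (n = 1.0 to n = 1.38) the reflected ray undergoes a half-wave phase shift.
Bottom surface (1.38 → 1.66): reflection off a higher-index medium gives a half-wave phase shift.
The two reflections carry the same phase change, so no net offset.
So the condition for constructive reflection is 2 n t = m λ.
λ = 2 n t / m. The longest wavelength is m = 1: λ = 2 × 1.38 × 202 / 1.00 = 558 nm.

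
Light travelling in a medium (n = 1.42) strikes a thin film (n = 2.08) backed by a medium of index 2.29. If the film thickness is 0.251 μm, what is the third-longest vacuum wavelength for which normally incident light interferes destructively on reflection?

418 nm

Top surface (1.42 → 2.08): reflection off a higher-index medium gives a half-wave phase shift.
Ray reflecting at the bottom interface goes from n = 2.08 toward n = 2.29: a half-wave phase shift.
Net: no relative phase inversion (both shifts match).
For weak reflection here: 2 n t = (m + ½) λ.
λ = 2 n t / (m + ½). The third-longest wavelength is m = 2: λ = 2 × 2.08 × 251 / 2.50 = 418 nm.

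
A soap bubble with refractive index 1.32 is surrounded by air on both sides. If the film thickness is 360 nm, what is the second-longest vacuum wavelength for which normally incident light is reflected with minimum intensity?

Ray reflecting at the top interface goes from n = 1.0 toward n = 1.32: a half-wave phase shift.
Bottom surface (1.32 → 1.0): reflection off a lower-index medium gives no phase shift.
The two reflections differ by half a wavelength.
With one net inversion, destructive interference in reflection requires 2 n t = m λ.
λ = 2 n t / m. The second-longest wavelength is m = 2: λ = 2 × 1.32 × 360 / 2.00 = 475 nm.

475 nm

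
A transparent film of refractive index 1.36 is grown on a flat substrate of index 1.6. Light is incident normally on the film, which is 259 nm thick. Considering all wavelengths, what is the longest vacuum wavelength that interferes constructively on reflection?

704 nm

Top surface (1.0 → 1.36): reflection off a higher-index medium gives a half-wave phase shift.
Bottom surface (1.36 → 1.6): reflection off a higher-index medium gives a half-wave phase shift.
Zero or two π shifts → no net half-wave offset.
So the condition for constructive reflection is 2 n t = m λ.
λ = 2 n t / m. The longest wavelength is m = 1: λ = 2 × 1.36 × 259 / 1.00 = 704 nm.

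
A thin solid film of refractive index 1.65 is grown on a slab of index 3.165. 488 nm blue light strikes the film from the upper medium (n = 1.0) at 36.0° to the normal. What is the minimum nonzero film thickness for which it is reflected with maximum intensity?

158 nm

At the upper boundary (n = 1.0 to n = 1.65) the reflected ray undergoes a half-wave phase shift.
At the lower boundary (n = 1.65 to n = 3.165) the reflected ray undergoes a half-wave phase shift.
Zero or two π shifts → no net half-wave offset.
So the condition for constructive reflection is 2 n t cos θ_r = m λ.
Snell's law: 1.0 sin 36.0° = 1.65 sin θ_r → sin θ_r = 0.356, cos θ_r = 0.934.
Minimum nonzero at m = 1: t = λ / (2 n cos θ_r) = 488 / (2 × 1.65 × 0.934) = 158 nm.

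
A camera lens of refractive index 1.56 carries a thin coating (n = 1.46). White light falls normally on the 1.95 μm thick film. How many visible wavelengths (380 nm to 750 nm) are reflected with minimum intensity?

Top surface (1.0 → 1.46): reflection off a higher-index medium gives a half-wave phase shift.
Ray reflecting at the bottom interface goes from n = 1.46 toward n = 1.56: a half-wave phase shift.
Zero or two π shifts → no net half-wave offset.
So the condition for destructive reflection is 2 n t = (m + ½) λ.
λ = 2 n t / (m + ½) = 5694 / (m + ½) nm.
m=7: 759 nm (IR); m=8: 670 nm (visible); m=9: 599 nm (visible); m=10: 542 nm (visible); m=11: 495 nm (visible); m=12: 456 nm (visible); m=13: 422 nm (visible); m=14: 393 nm (visible); m=15: 367 nm (UV).

7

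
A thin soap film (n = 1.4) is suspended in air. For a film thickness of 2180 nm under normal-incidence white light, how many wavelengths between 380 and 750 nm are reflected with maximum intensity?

8

Ray reflecting at the top interface goes from n = 1.0 toward n = 1.4: a half-wave phase shift.
Ray reflecting at the bottom interface goes from n = 1.4 toward n = 1.0: no phase shift.
Net: one phase inversion between the two reflected rays.
So the condition for constructive reflection is 2 n t = (m + ½) λ.
λ = 2 n t / (m + ½) = 6104 / (m + ½) nm.
m=7: 814 nm (IR); m=8: 718 nm (visible); m=9: 643 nm (visible); m=10: 581 nm (visible); m=11: 531 nm (visible); m=12: 488 nm (visible); m=13: 452 nm (visible); m=14: 421 nm (visible); m=15: 394 nm (visible); m=16: 370 nm (UV).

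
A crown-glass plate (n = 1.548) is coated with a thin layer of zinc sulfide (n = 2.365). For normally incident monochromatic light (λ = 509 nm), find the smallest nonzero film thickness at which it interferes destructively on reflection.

108 nm

At the upper boundary (n = 1.0 to n = 2.365) the reflected ray undergoes a half-wave phase shift.
Ray reflecting at the bottom interface goes from n = 2.365 toward n = 1.548: no phase shift.
Net: one phase inversion between the two reflected rays.
For minimum reflection here: 2 n t = m λ.
Minimum nonzero at m = 1: t = λ / (2 n) = 509 / (2 × 2.365) = 108 nm.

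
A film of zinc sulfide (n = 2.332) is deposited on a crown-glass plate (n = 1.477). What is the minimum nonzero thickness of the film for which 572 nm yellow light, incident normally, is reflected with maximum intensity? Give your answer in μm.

At the upper boundary (n = 1.0 to n = 2.332) the reflected ray undergoes a half-wave phase shift.
Bottom surface (2.332 → 1.477): reflection off a lower-index medium gives no phase shift.
Exactly one π shift → a net half-wave offset.
For strong reflection here: 2 n t = (m + ½) λ.
Minimum at m = 0: t = λ / (4 n) = 572 / (4 × 2.332) = 61.3 nm.

0.0613 μm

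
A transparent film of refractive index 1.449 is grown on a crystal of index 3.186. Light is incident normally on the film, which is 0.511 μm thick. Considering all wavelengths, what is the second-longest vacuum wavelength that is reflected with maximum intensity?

740 nm

Ray reflecting at the top interface goes from n = 1.0 toward n = 1.449: a half-wave phase shift.
Ray reflecting at the bottom interface goes from n = 1.449 toward n = 3.186: a half-wave phase shift.
Zero or two π shifts → no net half-wave offset.
With no net inversion, constructive interference in reflection requires 2 n t = m λ.
λ = 2 n t / m. The second-longest wavelength is m = 2: λ = 2 × 1.449 × 511 / 2.00 = 740 nm.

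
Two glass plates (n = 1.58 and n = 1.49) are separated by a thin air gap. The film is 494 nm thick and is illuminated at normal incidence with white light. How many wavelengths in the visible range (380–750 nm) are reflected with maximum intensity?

At the upper boundary (n = 1.58 to n = 1.0) the reflected ray undergoes no phase shift.
At the lower boundary (n = 1.0 to n = 1.49) the reflected ray undergoes a half-wave phase shift.
Exactly one π shift → a net half-wave offset.
With one net inversion, constructive interference in reflection requires 2 n t = (m + ½) λ.
λ = 2 n t / (m + ½) = 988 / (m + ½) nm.
m=0: 1976 nm (IR); m=1: 659 nm (visible); m=2: 395 nm (visible); m=3: 282 nm (UV).

2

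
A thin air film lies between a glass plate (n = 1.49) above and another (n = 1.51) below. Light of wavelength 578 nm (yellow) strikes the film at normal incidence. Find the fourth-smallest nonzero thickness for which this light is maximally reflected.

1012 nm

Ray reflecting at the top interface goes from n = 1.49 toward n = 1.0: no phase shift.
Bottom surface (1.0 → 1.51): reflection off a higher-index medium gives a half-wave phase shift.
The two reflections differ by half a wavelength.
With one net inversion, constructive interference in reflection requires 2 n t = (m + ½) λ.
The fourth-smallest nonzero thickness corresponds to m = 3: t = (m + ½) λ / (2 n) = 3.50 × 578 / (2 × 1.0) = 1012 nm.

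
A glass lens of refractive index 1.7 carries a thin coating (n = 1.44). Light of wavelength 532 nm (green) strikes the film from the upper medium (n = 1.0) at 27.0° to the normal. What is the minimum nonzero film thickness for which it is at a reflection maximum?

195 nm

Ray reflecting at the top interface goes from n = 1.0 toward n = 1.44: a half-wave phase shift.
At the lower boundary (n = 1.44 to n = 1.7) the reflected ray undergoes a half-wave phase shift.
Net: no relative phase inversion (both shifts match).
With no net inversion, constructive interference in reflection requires 2 n t cos θ_r = m λ.
Snell's law: 1.0 sin 27.0° = 1.44 sin θ_r → sin θ_r = 0.315, cos θ_r = 0.949.
Minimum nonzero at m = 1: t = λ / (2 n cos θ_r) = 532 / (2 × 1.44 × 0.949) = 195 nm.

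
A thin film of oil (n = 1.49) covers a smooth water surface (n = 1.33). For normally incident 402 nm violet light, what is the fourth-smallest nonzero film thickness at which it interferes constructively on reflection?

472 nm

Top surface (1.0 → 1.49): reflection off a higher-index medium gives a half-wave phase shift.
At the lower boundary (n = 1.49 to n = 1.33) the reflected ray undergoes no phase shift.
The two reflections differ by half a wavelength.
So the condition for constructive reflection is 2 n t = (m + ½) λ.
The fourth-smallest nonzero thickness corresponds to m = 3: t = (m + ½) λ / (2 n) = 3.50 × 402 / (2 × 1.49) = 472 nm.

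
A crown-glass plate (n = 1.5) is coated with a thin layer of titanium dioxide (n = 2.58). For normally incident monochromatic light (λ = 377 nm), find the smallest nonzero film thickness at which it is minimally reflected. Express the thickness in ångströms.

731 Å

Ray reflecting at the top interface goes from n = 1.0 toward n = 2.58: a half-wave phase shift.
Ray reflecting at the bottom interface goes from n = 2.58 toward n = 1.5: no phase shift.
Net: one phase inversion between the two reflected rays.
With one net inversion, destructive interference in reflection requires 2 n t = m λ.
Minimum nonzero at m = 1: t = λ / (2 n) = 377 / (2 × 2.58) = 73.1 nm.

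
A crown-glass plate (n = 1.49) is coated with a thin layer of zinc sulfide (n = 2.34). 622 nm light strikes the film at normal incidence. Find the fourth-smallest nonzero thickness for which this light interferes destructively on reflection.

At the upper boundary (n = 1.0 to n = 2.34) the reflected ray undergoes a half-wave phase shift.
Ray reflecting at the bottom interface goes from n = 2.34 toward n = 1.49: no phase shift.
Net: one phase inversion between the two reflected rays.
With one net inversion, destructive interference in reflection requires 2 n t = m λ.
The fourth-smallest nonzero thickness corresponds to m = 4: t = m λ / (2 n) = 4.00 × 622 / (2 × 2.34) = 532 nm.

532 nm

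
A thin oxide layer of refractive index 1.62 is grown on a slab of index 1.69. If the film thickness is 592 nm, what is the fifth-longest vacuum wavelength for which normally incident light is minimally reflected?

At the upper boundary (n = 1.0 to n = 1.62) the reflected ray undergoes a half-wave phase shift.
At the lower boundary (n = 1.62 to n = 1.69) the reflected ray undergoes a half-wave phase shift.
Zero or two π shifts → no net half-wave offset.
With no net inversion, destructive interference in reflection requires 2 n t = (m + ½) λ.
λ = 2 n t / (m + ½). The fifth-longest wavelength is m = 4: λ = 2 × 1.62 × 592 / 4.50 = 426 nm.

426 nm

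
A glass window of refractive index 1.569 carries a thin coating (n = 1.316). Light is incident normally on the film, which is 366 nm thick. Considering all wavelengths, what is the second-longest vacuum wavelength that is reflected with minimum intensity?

642 nm

At the upper boundary (n = 1.0 to n = 1.316) the reflected ray undergoes a half-wave phase shift.
Bottom surface (1.316 → 1.569): reflection off a higher-index medium gives a half-wave phase shift.
The two reflections carry the same phase change, so no net offset.
For minimum reflection here: 2 n t = (m + ½) λ.
λ = 2 n t / (m + ½). The second-longest wavelength is m = 1: λ = 2 × 1.316 × 366 / 1.50 = 642 nm.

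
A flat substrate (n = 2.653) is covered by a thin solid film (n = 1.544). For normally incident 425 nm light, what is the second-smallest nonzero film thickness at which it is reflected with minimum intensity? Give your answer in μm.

0.206 μm

Top surface (1.0 → 1.544): reflection off a higher-index medium gives a half-wave phase shift.
Bottom surface (1.544 → 2.653): reflection off a higher-index medium gives a half-wave phase shift.
The two reflections carry the same phase change, so no net offset.
So the condition for destructive reflection is 2 n t = (m + ½) λ.
The second-smallest nonzero thickness corresponds to m = 1: t = (m + ½) λ / (2 n) = 1.50 × 425 / (2 × 1.544) = 206 nm.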